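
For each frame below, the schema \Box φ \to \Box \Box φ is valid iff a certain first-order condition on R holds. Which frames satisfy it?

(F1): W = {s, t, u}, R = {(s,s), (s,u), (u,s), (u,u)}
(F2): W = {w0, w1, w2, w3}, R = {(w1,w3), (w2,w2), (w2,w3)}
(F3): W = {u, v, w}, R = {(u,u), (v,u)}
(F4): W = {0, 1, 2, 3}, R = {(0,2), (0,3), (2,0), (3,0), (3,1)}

(F1), (F2), (F3)

This is the axiom for transitivity; its first-order frame correspondent is \forall x \forall y \forall z (Rxy \wedge Ryz \to Rxz).
(F1): satisfies the condition.
(F2): satisfies the condition.
(F3): satisfies the condition.
(F4): fails — R02 and R20 but not R00.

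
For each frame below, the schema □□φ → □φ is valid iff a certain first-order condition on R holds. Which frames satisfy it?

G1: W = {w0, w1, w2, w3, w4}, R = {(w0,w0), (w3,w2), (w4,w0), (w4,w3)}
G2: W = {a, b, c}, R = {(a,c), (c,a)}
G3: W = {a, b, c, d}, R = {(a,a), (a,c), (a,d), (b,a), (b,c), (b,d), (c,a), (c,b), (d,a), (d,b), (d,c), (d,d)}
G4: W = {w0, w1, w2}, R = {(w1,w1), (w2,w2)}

G4

The schema corresponds to density: ∀x ∀y (Rxy → ∃z (Rxz ∧ Rzy)).
G1: fails — Rw3w2 but no z with Rw3z and Rzw2.
G2: fails — Rac but no z with Raz and Rzc.
G3: fails — Rcb but no z with Rcz and Rzb.
G4: holds.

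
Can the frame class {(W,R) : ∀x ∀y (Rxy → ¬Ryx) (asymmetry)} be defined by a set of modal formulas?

If a class were modally definable it would be closed under surjective bounded morphisms (Goldblatt–Thomason).
The 5-cycle (worlds w0,w1,w2,w3,w4 with w0→w1→w2→w3→w4→w0) is asymmetric. Mapping every world to a single reflexive point • is a surjective bounded morphism, and the reflexive point is not asymmetric (R•• but asymmetry requires ¬R••).
Hence asymmetry is not modally definable.

Not modally definable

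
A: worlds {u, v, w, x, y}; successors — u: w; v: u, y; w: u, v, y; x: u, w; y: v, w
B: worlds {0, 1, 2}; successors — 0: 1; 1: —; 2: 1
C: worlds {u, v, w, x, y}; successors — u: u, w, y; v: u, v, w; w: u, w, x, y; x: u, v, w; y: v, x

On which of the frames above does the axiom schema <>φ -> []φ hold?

B

Frame correspondent (Sahlqvist): forall x forall y forall z (Rxy & Rxz -> y = z) — i.e. partial functionality.
A: fails — v sees both u and y.
B: holds.
C: fails — u sees both u and w.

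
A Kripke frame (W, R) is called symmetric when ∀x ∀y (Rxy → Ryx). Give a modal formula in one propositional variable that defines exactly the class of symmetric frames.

This is symmetry; the standard corresponding axiom is B: p → □◇p.
Suppose p→□◇p is valid. Take Rxy and set V(p)={x}. Then p at x, so □◇p at x, so ◇p at y, so some z with Ryz has p; z=x, i.e. Ryx.

p → □◇p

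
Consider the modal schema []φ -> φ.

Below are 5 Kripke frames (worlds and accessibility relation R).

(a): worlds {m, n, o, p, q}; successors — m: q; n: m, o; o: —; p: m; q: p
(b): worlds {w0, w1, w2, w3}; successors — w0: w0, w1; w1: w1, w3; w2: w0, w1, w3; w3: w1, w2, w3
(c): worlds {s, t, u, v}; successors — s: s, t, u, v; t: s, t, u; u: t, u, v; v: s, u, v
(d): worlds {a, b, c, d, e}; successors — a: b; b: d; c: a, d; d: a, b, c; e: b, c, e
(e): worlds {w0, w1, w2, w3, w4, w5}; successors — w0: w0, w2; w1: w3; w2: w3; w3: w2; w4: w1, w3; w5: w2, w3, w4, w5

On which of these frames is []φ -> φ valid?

(c)

Frame correspondent (Sahlqvist): forall x Rxx — i.e. reflexivity.
(a): fails — world m does not see itself.
(b): fails — world w2 does not see itself.
(c): satisfies the condition.
(d): fails — world a does not see itself.
(e): fails — world w1 does not see itself.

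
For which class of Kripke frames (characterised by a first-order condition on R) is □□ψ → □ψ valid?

Density

Suppose □□ψ→□ψ is valid. Take Rxy and set V(ψ)={w : xR²w}. Then □□ψ at x, so □ψ at x, so ψ at y, i.e. ∃z(Rxz∧Rzy).
Conversely, on a frame with density the schema holds at every world under every valuation.
Frame condition: ∀x ∀y (Rxy → ∃z (Rxz ∧ Rzy)).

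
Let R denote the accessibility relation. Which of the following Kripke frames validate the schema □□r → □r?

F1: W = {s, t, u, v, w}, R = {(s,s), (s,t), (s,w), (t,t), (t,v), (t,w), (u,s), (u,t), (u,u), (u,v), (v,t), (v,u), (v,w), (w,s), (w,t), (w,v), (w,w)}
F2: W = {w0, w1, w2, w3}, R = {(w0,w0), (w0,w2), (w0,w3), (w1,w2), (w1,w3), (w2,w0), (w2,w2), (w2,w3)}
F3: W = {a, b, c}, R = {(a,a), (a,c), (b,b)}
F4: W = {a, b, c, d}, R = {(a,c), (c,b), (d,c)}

This is the axiom for density; its first-order frame correspondent is ∀x ∀y (Rxy → ∃z (Rxz ∧ Rzy)).
F1: condition met.
F2: condition met.
F3: condition met.
F4: fails — Rac but no z with Raz and Rzc.

F1, F2, F3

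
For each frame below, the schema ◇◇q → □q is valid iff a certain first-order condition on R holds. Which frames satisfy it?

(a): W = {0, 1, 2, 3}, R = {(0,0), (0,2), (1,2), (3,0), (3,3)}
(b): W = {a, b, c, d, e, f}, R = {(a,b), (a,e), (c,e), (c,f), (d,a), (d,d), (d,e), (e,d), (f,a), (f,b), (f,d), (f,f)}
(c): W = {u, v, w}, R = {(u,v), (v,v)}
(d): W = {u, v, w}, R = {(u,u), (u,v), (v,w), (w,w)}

(c)

The schema corresponds to a generalized confluence (Geach) condition: ∀x ∀y ∀z ((xR²y ∧ xRz) → ∃w (y = w ∧ z = w)).
(a): fails — 0R²0, 0R2 but 0 ≠ 2.
(b): fails — aR²d, aRb but d ≠ b.
(c): ✓.
(d): fails — uR²u, uRv but u ≠ v.
Valid on: (c).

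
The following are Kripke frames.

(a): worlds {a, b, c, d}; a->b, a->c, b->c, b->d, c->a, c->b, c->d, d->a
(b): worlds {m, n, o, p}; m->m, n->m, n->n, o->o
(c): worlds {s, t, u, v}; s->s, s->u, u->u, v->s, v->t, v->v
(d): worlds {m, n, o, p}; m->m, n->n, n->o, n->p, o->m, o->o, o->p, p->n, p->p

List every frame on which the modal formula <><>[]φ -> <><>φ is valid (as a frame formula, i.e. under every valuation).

Frame correspondent (Sahlqvist): forall x forall y (x R^2 y -> exists w (yRw & x R^2 w)) — i.e. a generalized confluence (Geach) condition.
(a): satisfies the condition.
(b): satisfies the condition.
(c): fails — vR²t but no w with tRw and vR²w.
(d): satisfies the condition.

(a), (b), (d)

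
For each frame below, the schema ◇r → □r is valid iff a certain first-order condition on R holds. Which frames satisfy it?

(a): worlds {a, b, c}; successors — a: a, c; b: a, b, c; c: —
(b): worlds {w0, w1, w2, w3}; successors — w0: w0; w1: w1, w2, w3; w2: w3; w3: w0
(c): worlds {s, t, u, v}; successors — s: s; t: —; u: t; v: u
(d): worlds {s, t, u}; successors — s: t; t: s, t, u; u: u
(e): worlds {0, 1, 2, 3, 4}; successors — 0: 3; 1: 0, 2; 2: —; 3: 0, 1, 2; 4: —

The schema corresponds to partial functionality: ∀x ∀y ∀z (Rxy ∧ Rxz → y = z).
(a): fails — a sees both a and c.
(b): fails — w1 sees both w1 and w2.
(c): satisfies the condition.
(d): fails — t sees both s and t.
(e): fails — 1 sees both 0 and 2.
Valid on: (c).

(c)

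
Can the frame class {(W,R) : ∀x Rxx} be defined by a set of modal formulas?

This is a Sahlqvist condition; the T axiom □q → q defines it.
Suppose □q→q is valid. At any x set V(q)={w : Rxw}. Then □q holds at x, so q holds at x, i.e. Rxx.

Yes, by □q → q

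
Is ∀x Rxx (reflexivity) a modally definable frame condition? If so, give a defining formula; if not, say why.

This is a Sahlqvist condition; the T axiom □p → p defines it.
Suppose □p→p is valid. At any x set V(p)={w : Rxw}. Then □p holds at x, so p holds at x, i.e. Rxx.

Yes, by □p → p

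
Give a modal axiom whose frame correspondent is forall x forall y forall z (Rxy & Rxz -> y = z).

◇s → □s

The condition is partial functionality. The CD schema ◇s → □s defines it.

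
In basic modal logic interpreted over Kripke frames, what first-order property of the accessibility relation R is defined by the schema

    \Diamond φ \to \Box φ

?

Suppose ◇φ→□φ is valid. Take Rxy, Rxz and set V(φ)={y}. Then ◇φ at x, so □φ at x, so φ at z, i.e. z=y.

partial functionality: \forall x \forall y \forall z (Rxy \wedge Rxz \to y = z)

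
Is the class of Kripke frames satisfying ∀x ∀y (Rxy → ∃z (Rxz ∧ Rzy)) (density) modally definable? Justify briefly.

The condition is density. A defining modal formula is □□r → □r.
Suppose □□r→□r is valid. Take Rxy and set V(r)={w : xR²w}. Then □□r at x, so □r at x, so r at y, i.e. ∃z(Rxz∧Rzy).

Definable; □□r → □r defines it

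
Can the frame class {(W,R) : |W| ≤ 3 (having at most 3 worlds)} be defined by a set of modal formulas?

No — not modally definable

Modal frame validity is preserved under disjoint unions.
Any modal formula valid on each of 4 disjoint one-world frames is valid on their disjoint union (validity is preserved under disjoint unions). Each one-world frame has |W|=1≤3, but the union has |W|=4.
So no modal formula (or set of formulas) defines exactly the |W|≤3 frames.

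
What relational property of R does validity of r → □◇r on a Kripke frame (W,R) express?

symmetry

This schema is the B axiom.
It corresponds to symmetry: ∀x ∀y (Rxy → Ryx).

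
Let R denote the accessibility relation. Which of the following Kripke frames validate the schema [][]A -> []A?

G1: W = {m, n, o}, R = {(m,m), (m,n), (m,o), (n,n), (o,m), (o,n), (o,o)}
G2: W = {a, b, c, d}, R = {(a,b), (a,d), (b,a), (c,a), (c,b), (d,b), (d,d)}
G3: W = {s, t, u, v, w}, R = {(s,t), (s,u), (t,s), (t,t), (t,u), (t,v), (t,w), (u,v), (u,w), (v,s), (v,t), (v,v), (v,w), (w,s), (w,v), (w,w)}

The schema corresponds to density: forall x forall y (Rxy -> exists z (Rxz & Rzy)).
G1: holds.
G2: fails — Rba but no z with Rbz and Rza.
G3: holds.
Valid on: G1, G3.

G1, G3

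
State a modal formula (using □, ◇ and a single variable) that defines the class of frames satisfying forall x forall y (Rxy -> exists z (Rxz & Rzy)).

This is density; the standard corresponding axiom is C4: □□p → □p.

□□p → □p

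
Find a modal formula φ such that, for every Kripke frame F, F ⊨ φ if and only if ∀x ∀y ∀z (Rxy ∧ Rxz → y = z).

A defining formula is ◇q → □q (the CD axiom).
Suppose ◇q→□q is valid. Take Rxy, Rxz and set V(q)={y}. Then ◇q at x, so □q at x, so q at z, i.e. z=y.

◇q → □q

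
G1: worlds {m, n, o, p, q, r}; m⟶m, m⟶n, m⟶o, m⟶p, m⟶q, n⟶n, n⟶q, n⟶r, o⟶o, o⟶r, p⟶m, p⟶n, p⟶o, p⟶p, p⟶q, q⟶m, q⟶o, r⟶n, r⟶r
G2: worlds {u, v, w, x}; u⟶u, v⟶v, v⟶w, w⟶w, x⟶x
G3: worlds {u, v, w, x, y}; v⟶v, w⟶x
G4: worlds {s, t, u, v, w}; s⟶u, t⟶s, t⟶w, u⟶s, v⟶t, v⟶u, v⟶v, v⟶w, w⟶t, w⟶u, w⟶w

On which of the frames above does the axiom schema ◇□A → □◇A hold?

G2

This is the axiom for convergence; its first-order frame correspondent is ∀x ∀y ∀z (Rxy ∧ Rxz → ∃w (Ryw ∧ Rzw)).
G1: fails — Rmn and Rmq but n and q have no common successor.
G2: holds.
G3: fails — Rwx and Rwx but x and x have no common successor.
G4: fails — Rvv and Rvu but v and u have no common successor.
Valid on: G2.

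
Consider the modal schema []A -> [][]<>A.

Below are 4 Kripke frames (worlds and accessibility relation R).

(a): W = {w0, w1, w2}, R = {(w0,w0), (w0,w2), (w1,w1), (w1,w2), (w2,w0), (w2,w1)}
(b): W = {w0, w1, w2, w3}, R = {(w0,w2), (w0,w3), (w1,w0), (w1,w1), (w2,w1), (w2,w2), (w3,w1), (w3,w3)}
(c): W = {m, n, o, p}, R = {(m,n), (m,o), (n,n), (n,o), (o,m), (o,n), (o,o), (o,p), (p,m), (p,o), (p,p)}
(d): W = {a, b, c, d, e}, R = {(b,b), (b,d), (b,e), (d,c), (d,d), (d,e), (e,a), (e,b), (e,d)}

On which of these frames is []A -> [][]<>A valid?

The schema corresponds to a generalized confluence (Geach) condition: forall x forall z (x R^2 z -> exists w (xRw & zRw)).
(a): ✓.
(b): fails — w0R²w1 but no w with w0Rw and w1Rw.
(c): ✓.
(d): fails — bR²a but no w with bRw and aRw.

(a), (c)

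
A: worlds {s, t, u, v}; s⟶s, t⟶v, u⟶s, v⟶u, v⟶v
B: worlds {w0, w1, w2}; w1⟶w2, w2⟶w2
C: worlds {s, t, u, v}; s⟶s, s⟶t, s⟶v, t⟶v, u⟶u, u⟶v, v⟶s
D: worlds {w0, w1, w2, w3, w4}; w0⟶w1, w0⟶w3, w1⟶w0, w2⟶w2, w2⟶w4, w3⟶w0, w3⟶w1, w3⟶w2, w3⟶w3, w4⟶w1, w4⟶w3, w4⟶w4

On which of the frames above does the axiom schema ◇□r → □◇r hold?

B

Frame correspondent (Sahlqvist): ∀x ∀y ∀z (Rxy ∧ Rxz → ∃w (Ryw ∧ Rzw)) — i.e. convergence.
A: fails — Rvv and Rvu but v and u have no common successor.
B: satisfies the condition.
C: fails — Rsv and Rst but v and t have no common successor.
D: fails — Rw3w1 and Rw3w0 but w1 and w0 have no common successor.
Valid on: B.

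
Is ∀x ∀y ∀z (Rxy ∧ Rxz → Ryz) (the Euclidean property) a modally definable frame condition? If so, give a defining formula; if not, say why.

This is a Sahlqvist condition; the 5 axiom ◇p → □◇p defines it.
Suppose ◇p→□◇p is valid. Take Rxy, Rxz and set V(p)={y}. Then ◇p at x, so □◇p at x, so ◇p at z, so some w with Rzw has p; w=y, i.e. Rzy. By symmetry of the argument, Ryz.

Yes — defined by ◇p → □◇p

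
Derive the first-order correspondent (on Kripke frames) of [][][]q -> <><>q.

This is a Sahlqvist (Geach-type) schema ◇^0□^3q → □^0◇^2q.
Minimal-valuation argument: fix x; take any y with xR^0y and any z with xR^0z. Set V(q) to the set of worlds R-reachable from y in exactly 3 steps. Then □^3q holds at y, so the antecedent holds at x; validity forces ◇^2q at z, giving a w with zR^2w and yR^3w.
First-order correspondent: forall x exists w (x R^3 w & x R^2 w).

forall x exists w (x R^3 w & x R^2 w)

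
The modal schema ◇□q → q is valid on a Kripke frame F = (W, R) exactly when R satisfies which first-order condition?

Equivalently (dual form): q → □◇q.
Suppose q→□◇q is valid. Take Rxy and set V(q)={x}. Then q at x, so □◇q at x, so ◇q at y, so some z with Ryz has q; z=x, i.e. Ryx.

Symmetry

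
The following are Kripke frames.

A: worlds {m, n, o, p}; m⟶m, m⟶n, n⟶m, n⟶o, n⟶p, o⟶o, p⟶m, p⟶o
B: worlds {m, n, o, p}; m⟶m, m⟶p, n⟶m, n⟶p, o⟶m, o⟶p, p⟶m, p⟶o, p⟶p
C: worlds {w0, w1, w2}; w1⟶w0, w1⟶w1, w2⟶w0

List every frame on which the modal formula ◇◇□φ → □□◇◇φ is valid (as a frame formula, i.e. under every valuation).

B

The schema corresponds to a generalized confluence (Geach) condition: ∀x ∀y ∀z ((xR²y ∧ xR²z) → ∃w (yRw ∧ zR²w)).
A: fails — mR²m, mR²o but no w with mRw and oR²w.
B: holds.
C: fails — w1R²w0, w1R²w0 but no w with w0Rw and w0R²w.
Valid on: B.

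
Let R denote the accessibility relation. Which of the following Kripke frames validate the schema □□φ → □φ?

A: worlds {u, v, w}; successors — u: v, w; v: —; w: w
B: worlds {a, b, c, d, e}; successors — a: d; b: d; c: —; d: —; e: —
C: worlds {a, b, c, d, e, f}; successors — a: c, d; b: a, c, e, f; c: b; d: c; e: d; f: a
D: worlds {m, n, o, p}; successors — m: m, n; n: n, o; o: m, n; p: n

D

The schema corresponds to density: ∀x ∀y (Rxy → ∃z (Rxz ∧ Rzy)).
A: fails — Ruv but no z with Ruz and Rzv.
B: fails — Rad but no z with Raz and Rzd.
C: fails — Rdc but no z with Rdz and Rzc.
D: satisfies the condition.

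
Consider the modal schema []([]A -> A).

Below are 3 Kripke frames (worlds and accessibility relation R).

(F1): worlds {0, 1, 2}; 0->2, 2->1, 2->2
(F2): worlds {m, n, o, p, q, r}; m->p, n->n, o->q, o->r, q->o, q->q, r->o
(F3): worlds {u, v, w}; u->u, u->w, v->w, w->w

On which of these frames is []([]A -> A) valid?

Frame correspondent (Sahlqvist): forall x forall y (Rxy -> Ryy) — i.e. shift-reflexivity.
(F1): fails — R21 but not R11.
(F2): fails — Ror but not Rrr.
(F3): holds.
Valid on: (F3).

(F3)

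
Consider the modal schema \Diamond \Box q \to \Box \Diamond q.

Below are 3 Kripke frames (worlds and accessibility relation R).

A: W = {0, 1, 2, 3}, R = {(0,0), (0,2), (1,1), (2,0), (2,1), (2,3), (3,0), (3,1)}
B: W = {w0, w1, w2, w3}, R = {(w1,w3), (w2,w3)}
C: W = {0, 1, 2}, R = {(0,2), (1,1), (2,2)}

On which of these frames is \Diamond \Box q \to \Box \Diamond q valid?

C

This is the axiom for convergence; its first-order frame correspondent is \forall x \forall y \forall z (Rxy \wedge Rxz \to \exists w (Ryw \wedge Rzw)).
A: fails — R20 and R21 but 0 and 1 have no common successor.
B: fails — Rw1w3 and Rw1w3 but w3 and w3 have no common successor.
C: condition met.
Valid on: C.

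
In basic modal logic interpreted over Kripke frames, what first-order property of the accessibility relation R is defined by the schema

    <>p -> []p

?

Suppose ◇p→□p is valid. Take Rxy, Rxz and set V(p)={y}. Then ◇p at x, so □p at x, so p at z, i.e. z=y.
The converse is a direct semantic check.
So the correspondent is partial functionality.

partial functionality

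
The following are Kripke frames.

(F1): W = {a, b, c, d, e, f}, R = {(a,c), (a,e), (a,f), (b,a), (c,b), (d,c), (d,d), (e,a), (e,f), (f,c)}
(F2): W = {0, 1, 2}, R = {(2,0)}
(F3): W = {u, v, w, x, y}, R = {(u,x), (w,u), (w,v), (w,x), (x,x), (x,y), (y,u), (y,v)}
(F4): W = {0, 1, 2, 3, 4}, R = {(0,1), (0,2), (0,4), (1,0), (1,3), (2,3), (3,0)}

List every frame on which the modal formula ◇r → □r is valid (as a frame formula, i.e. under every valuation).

The schema corresponds to partial functionality: ∀x ∀y ∀z (Rxy ∧ Rxz → y = z).
(F1): fails — a sees both c and e.
(F2): satisfies the condition.
(F3): fails — w sees both u and v.
(F4): fails — 0 sees both 1 and 2.

(F2)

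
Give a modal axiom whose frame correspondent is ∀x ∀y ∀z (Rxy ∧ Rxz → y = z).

◇q → □q

A defining formula is ◇q → □q (the CD axiom).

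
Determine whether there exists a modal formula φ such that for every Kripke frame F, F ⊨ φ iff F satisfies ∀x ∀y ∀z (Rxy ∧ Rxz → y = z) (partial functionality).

Yes — defined by ◇q → □q

This is a Sahlqvist condition; the CD axiom ◇q → □q defines it.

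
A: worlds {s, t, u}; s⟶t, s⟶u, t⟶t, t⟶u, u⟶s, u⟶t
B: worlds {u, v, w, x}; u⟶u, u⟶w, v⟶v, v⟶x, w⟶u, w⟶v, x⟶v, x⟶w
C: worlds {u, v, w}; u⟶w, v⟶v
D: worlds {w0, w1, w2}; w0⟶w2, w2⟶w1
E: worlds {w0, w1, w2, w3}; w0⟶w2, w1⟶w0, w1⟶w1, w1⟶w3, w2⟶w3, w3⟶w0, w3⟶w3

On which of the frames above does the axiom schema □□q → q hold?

This is the axiom for a generalized confluence (Geach) condition; its first-order frame correspondent is ∀x ∃w (xR²w ∧ x = w).
A: ✓.
B: ✓.
C: fails — at u but no t with uR²t and u=t.
D: fails — at w0 but no w with w0R²w and w0=w.
E: fails — at w0 but no w with w0R²w and w0=w.

A, B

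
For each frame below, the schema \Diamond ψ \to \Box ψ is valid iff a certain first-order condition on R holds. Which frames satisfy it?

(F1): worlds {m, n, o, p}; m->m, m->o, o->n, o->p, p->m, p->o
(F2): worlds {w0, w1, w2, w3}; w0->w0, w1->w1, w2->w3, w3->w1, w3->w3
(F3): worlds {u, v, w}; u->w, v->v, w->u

This is the axiom for partial functionality; its first-order frame correspondent is \forall x \forall y \forall z (Rxy \wedge Rxz \to y = z).
(F1): fails — m sees both m and o.
(F2): fails — w3 sees both w1 and w3.
(F3): condition met.

(F3)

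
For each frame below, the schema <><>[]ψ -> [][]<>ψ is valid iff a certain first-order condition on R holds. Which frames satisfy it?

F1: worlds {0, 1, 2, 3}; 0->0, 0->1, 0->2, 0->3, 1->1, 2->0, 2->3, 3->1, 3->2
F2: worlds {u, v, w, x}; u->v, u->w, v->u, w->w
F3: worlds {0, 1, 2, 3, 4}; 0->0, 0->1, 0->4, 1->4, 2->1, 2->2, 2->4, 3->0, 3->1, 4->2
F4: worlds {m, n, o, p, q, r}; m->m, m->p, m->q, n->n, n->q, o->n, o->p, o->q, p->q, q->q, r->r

Frame correspondent (Sahlqvist): forall x forall y forall z ((x R^2 y & x R^2 z) -> exists w (yRw & zRw)) — i.e. a generalized confluence (Geach) condition.
F1: fails — 0R²1, 0R²2 but no w with 1Rw and 2Rw.
F2: fails — vR²v, vR²w but no t with vRt and wRt.
F3: fails — 0R²0, 0R²4 but no w with 0Rw and 4Rw.
F4: ✓.

F4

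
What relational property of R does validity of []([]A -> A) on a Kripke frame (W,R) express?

Suppose □(□A→A) is valid. Take Rxy and set V(A)={w : Ryw}. Then at y, □A holds; since □(□A→A) at x, □A→A at y, so A at y, i.e. Ryy.

shift-reflexivity: forall x forall y (Rxy -> Ryy)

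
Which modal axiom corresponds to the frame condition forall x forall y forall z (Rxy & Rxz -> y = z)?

This is partial functionality; the standard corresponding axiom is CD: ◇p → □p.

◇p → □p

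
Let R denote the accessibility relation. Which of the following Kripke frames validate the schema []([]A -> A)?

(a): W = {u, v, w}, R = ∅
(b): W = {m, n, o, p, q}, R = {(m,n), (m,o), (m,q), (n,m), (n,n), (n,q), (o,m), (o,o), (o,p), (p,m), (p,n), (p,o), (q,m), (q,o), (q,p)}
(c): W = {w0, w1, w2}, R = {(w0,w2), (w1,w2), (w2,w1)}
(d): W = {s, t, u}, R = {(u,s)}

(a)

This is the axiom for shift-reflexivity; its first-order frame correspondent is forall x forall y (Rxy -> Ryy).
(a): ✓.
(b): fails — Rom but not Rmm.
(c): fails — Rw1w2 but not Rw2w2.
(d): fails — Rus but not Rss.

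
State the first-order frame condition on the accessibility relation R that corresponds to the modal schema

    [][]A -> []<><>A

This is a Sahlqvist (Geach-type) schema ◇^0□^2A → □^1◇^2A.
Minimal-valuation argument: fix x; take any y with xR^0y and any z with xR^1z. Set V(A) to the set of worlds R-reachable from y in exactly 2 steps. Then □^2A holds at y, so the antecedent holds at x; validity forces ◇^2A at z, giving a w with zR^2w and yR^2w.
First-order correspondent: forall x forall z (xRz -> exists w (x R^2 w & z R^2 w)).

forall x forall z (xRz -> exists w (x R^2 w & z R^2 w))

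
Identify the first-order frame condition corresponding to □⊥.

This is the Ver axiom.
It corresponds to emptiness of R: ∀x ∀y ¬Rxy.

Emptiness of R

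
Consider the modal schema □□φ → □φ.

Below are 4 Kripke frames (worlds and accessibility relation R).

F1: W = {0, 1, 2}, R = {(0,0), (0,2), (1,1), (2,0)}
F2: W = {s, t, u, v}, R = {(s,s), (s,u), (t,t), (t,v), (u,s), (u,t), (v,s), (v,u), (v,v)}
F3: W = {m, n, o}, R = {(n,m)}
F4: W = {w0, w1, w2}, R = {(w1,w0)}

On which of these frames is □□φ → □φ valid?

The schema corresponds to density: ∀x ∀y (Rxy → ∃z (Rxz ∧ Rzy)).
F1: condition met.
F2: condition met.
F3: fails — Rnm but no z with Rnz and Rzm.
F4: fails — Rw1w0 but no z with Rw1z and Rzw0.
Valid on: F1, F2.

F1, F2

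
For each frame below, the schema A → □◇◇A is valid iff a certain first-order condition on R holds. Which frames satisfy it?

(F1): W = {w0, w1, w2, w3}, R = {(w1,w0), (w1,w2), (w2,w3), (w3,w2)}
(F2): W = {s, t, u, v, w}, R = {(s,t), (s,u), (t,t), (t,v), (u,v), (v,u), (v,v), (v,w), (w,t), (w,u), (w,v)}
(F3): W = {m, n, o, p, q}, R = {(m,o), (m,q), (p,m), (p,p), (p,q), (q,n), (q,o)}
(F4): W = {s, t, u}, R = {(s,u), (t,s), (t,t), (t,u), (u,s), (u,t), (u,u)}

(F4)

The schema corresponds to a generalized confluence (Geach) condition: ∀x ∀z (xRz → ∃w (x = w ∧ zR²w)).
(F1): fails — w1Rw0 but no w with w1=w and w0R²w.
(F2): fails — sRt but no w* with s=w* and tR²w*.
(F3): fails — mRo but no w with m=w and oR²w.
(F4): satisfies the condition.
Valid on: (F4).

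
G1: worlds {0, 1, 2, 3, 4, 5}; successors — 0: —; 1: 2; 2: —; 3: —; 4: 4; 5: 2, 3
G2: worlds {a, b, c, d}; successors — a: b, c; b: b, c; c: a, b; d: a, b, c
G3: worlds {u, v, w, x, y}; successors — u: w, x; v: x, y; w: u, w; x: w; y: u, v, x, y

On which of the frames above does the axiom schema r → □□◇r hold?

The schema corresponds to a generalized confluence (Geach) condition: ∀x ∀z (xR²z → ∃w (x = w ∧ zRw)).
G1: ✓.
G2: fails — aR²a but no w with a=w and aRw.
G3: fails — uR²u but no t with u=t and uRt.
Valid on: G1.

G1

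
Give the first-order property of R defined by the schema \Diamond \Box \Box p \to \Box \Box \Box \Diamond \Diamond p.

This is a Sahlqvist (Geach-type) schema ◇^1□^2p → □^3◇^2p.
Minimal-valuation argument: fix x; take any y with xR^1y and any z with xR^3z. Set V(p) to the set of worlds R-reachable from y in exactly 2 steps. Then □^2p holds at y, so the antecedent holds at x; validity forces ◇^2p at z, giving a w with zR^2w and yR^2w.
First-order correspondent: \forall x \forall y \forall z ((xRy \wedge x R^3 z) \to \exists w (y R^2 w \wedge z R^2 w)).

\forall x \forall y \forall z ((xRy \wedge x R^3 z) \to \exists w (y R^2 w \wedge z R^2 w))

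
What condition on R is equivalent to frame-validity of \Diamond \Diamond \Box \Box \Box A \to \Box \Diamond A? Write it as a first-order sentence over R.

This is a Sahlqvist (Geach-type) schema ◇^2□^3A → □^1◇^1A.
Minimal-valuation argument: fix x; take any y with xR^2y and any z with xR^1z. Set V(A) to the set of worlds R-reachable from y in exactly 3 steps. Then □^3A holds at y, so the antecedent holds at x; validity forces ◇^1A at z, giving a w with zR^1w and yR^3w.
First-order correspondent: \forall x \forall y \forall z ((x R^2 y \wedge xRz) \to \exists w (y R^3 w \wedge zRw)).

\forall x \forall y \forall z ((x R^2 y \wedge xRz) \to \exists w (y R^3 w \wedge zRw))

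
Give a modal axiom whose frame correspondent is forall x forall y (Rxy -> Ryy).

A defining formula is □(□ψ → ψ) (the T□ axiom).
Suppose □(□ψ→ψ) is valid. Take Rxy and set V(ψ)={w : Ryw}. Then at y, □ψ holds; since □(□ψ→ψ) at x, □ψ→ψ at y, so ψ at y, i.e. Ryy.

□(□ψ → ψ)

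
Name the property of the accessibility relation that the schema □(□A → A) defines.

shift-reflexivity: ∀x ∀y (Rxy → Ryy)

Suppose □(□A→A) is valid. Take Rxy and set V(A)={w : Ryw}. Then at y, □A holds; since □(□A→A) at x, □A→A at y, so A at y, i.e. Ryy.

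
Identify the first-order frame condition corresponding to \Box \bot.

emptiness of R: \forall x \forall y \neg Rxy

□⊥ is valid iff no world has any successor (otherwise □⊥ fails at any world with one).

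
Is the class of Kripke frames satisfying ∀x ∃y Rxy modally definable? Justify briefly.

This is a Sahlqvist condition; the D axiom □q → ◇q defines it.

Yes — defined by □q → ◇q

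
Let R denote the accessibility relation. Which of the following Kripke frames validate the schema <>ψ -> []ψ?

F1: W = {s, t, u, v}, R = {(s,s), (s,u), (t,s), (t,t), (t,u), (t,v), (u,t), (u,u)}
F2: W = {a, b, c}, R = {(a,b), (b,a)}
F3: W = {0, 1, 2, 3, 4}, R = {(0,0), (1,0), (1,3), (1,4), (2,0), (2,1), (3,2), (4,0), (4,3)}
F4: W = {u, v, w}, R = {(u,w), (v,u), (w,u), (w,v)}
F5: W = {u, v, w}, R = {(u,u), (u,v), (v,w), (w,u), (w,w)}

This is the axiom for partial functionality; its first-order frame correspondent is forall x forall y forall z (Rxy & Rxz -> y = z).
F1: fails — s sees both s and u.
F2: ✓.
F3: fails — 1 sees both 0 and 3.
F4: fails — w sees both u and v.
F5: fails — u sees both u and v.
Valid on: F2.

F2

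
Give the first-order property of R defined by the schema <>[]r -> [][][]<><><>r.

forall x forall y forall z ((xRy & x R^3 z) -> exists w (yRw & z R^3 w))

This is a Sahlqvist (Geach-type) schema ◇^1□^1r → □^3◇^3r.
Minimal-valuation argument: fix x; take any y with xR^1y and any z with xR^3z. Set V(r) to the set of worlds R-reachable from y in exactly 1 step. Then □^1r holds at y, so the antecedent holds at x; validity forces ◇^3r at z, giving a w with zR^3w and yR^1w.
First-order correspondent: forall x forall y forall z ((xRy & x R^3 z) -> exists w (yRw & z R^3 w)).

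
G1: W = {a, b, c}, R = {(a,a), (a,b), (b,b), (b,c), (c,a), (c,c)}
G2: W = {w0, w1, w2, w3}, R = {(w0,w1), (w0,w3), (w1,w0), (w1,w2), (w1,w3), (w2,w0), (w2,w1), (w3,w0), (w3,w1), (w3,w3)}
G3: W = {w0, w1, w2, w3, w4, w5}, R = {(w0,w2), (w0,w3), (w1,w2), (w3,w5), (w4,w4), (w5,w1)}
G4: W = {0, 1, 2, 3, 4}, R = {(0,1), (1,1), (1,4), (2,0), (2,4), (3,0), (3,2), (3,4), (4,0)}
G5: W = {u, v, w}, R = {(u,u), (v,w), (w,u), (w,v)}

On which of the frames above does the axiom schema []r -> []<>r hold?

The schema corresponds to a generalized confluence (Geach) condition: forall x forall z (xRz -> exists w (xRw & zRw)).
G1: condition met.
G2: condition met.
G3: fails — w0Rw2 but no w with w0Rw and w2Rw.
G4: fails — 1R4 but no w with 1Rw and 4Rw.
G5: fails — vRw but no t with vRt and wRt.

G1, G2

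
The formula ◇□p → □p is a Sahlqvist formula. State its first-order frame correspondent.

This is frame-equivalent to ◇p → □◇p (substitute ¬p for p and contrapose).
Suppose ◇p→□◇p is valid. Take Rxy, Rxz and set V(p)={y}. Then ◇p at x, so □◇p at x, so ◇p at z, so some w with Rzw has p; w=y, i.e. Rzy. By symmetry of the argument, Ryz.

The Euclidean property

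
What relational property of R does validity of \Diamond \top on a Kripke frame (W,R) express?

Seriality

◇⊤ holds at w iff w has a successor, so frame-validity of ◇⊤ is exactly seriality. Equivalently via □r → ◇r:
Suppose □r→◇r is valid. At any x set V(r)=W. Then □r at x, so ◇r at x, so x has a successor.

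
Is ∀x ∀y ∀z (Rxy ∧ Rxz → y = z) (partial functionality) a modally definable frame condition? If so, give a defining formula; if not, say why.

Yes, by ◇q → □q

This is a Sahlqvist condition; the CD axiom ◇q → □q defines it.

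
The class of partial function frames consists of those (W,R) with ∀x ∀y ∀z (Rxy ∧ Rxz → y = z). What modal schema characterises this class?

◇q → □q

The condition is partial functionality. The CD schema ◇q → □q defines it.
Suppose ◇q→□q is valid. Take Rxy, Rxz and set V(q)={y}. Then ◇q at x, so □q at x, so q at z, i.e. z=y.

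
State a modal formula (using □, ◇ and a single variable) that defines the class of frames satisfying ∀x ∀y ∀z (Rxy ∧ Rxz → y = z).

◇ψ → □ψ

A defining formula is ◇ψ → □ψ (the CD axiom).
Suppose ◇ψ→□ψ is valid. Take Rxy, Rxz and set V(ψ)={y}. Then ◇ψ at x, so □ψ at x, so ψ at z, i.e. z=y.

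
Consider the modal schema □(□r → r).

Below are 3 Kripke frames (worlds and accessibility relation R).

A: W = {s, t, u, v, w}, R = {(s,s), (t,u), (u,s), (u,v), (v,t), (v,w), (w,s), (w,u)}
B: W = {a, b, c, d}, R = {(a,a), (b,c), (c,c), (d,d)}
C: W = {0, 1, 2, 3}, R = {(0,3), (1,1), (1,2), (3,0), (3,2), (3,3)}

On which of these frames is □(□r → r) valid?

This is the axiom for shift-reflexivity; its first-order frame correspondent is ∀x ∀y (Rxy → Ryy).
A: fails — Ruv but not Rvv.
B: satisfies the condition.
C: fails — R32 but not R22.
Valid on: B.

B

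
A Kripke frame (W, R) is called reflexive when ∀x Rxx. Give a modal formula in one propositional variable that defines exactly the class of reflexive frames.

□q → q

A defining formula is □q → q (the T axiom).
Suppose □q→q is valid. At any x set V(q)={w : Rxw}. Then □q holds at x, so q holds at x, i.e. Rxx.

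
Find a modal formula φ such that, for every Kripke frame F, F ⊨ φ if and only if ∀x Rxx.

□ψ → ψ

A defining formula is □ψ → ψ (the T axiom).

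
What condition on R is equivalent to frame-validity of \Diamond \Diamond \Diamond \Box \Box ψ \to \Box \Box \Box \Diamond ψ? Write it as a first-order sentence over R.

This is a Sahlqvist (Geach-type) schema ◇^3□^2ψ → □^3◇^1ψ.
First-order correspondent: \forall x \forall y \forall z ((x R^3 y \wedge x R^3 z) \to \exists w (y R^2 w \wedge zRw)).

\forall x \forall y \forall z ((x R^3 y \wedge x R^3 z) \to \exists w (y R^2 w \wedge zRw))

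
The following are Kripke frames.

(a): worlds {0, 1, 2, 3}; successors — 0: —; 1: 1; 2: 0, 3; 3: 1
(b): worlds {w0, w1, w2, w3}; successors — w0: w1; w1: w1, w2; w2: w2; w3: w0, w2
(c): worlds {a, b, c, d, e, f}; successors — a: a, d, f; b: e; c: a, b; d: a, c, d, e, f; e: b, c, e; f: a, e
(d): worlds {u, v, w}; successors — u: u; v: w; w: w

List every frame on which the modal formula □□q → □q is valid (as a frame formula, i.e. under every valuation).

(d)

This is the axiom for density; its first-order frame correspondent is ∀x ∀y (Rxy → ∃z (Rxz ∧ Rzy)).
(a): fails — R23 but no z with R2z and Rz3.
(b): fails — Rw3w0 but no z with Rw3z and Rzw0.
(c): fails — Rcb but no z with Rcz and Rzb.
(d): holds.
Valid on: (d).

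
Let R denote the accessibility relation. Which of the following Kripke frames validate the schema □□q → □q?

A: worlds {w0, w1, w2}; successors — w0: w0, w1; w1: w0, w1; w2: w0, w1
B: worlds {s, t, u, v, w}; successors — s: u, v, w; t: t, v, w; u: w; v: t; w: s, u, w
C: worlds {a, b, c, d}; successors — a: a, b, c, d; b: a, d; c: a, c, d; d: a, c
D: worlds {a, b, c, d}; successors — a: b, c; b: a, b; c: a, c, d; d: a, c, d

This is the axiom for density; its first-order frame correspondent is ∀x ∀y (Rxy → ∃z (Rxz ∧ Rzy)).
A: holds.
B: fails — Rsv but no z with Rsz and Rzv.
C: holds.
D: holds.

A, C, D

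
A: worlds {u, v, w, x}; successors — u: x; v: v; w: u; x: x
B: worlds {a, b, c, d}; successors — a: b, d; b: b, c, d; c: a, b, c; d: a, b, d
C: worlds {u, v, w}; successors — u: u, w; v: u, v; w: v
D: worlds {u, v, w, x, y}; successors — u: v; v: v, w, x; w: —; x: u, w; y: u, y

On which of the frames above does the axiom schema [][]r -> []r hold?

This is the axiom for density; its first-order frame correspondent is forall x forall y (Rxy -> exists z (Rxz & Rzy)).
A: fails — Rwu but no z with Rwz and Rzu.
B: satisfies the condition.
C: satisfies the condition.
D: fails — Rxw but no z with Rxz and Rzw.

B, C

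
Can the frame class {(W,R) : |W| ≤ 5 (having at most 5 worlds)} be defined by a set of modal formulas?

Not modally definable

If a class were modally definable it would be closed under disjoint unions (Goldblatt–Thomason).
Any modal formula valid on each of 6 disjoint one-world frames is valid on their disjoint union (validity is preserved under disjoint unions). Each one-world frame has |W|=1≤5, but the union has |W|=6.
So no modal formula (or set of formulas) defines exactly the |W|≤5 frames.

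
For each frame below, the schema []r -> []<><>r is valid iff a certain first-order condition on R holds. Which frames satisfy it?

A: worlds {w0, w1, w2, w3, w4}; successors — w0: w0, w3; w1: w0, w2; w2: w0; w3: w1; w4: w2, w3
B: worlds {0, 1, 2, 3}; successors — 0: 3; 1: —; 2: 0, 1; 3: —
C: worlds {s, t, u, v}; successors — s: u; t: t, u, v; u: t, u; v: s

The schema corresponds to a generalized confluence (Geach) condition: forall x forall z (xRz -> exists w (xRw & z R^2 w)).
A: fails — w3Rw1 but no w with w3Rw and w1R²w.
B: fails — 0R3 but no w with 0Rw and 3R²w.
C: fails — vRs but no w with vRw and sR²w.

none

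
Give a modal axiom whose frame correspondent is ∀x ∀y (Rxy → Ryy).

The condition is shift-reflexivity. The T□ schema □(□ψ → ψ) defines it.
Suppose □(□ψ→ψ) is valid. Take Rxy and set V(ψ)={w : Ryw}. Then at y, □ψ holds; since □(□ψ→ψ) at x, □ψ→ψ at y, so ψ at y, i.e. Ryy.

□(□ψ → ψ)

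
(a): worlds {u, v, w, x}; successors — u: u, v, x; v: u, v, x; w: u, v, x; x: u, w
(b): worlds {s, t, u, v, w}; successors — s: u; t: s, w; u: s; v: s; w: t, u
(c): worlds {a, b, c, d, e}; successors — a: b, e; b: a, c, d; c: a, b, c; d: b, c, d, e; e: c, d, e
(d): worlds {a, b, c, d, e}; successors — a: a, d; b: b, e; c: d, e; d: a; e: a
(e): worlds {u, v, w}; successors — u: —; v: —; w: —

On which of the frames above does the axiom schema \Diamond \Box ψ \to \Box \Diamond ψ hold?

Frame correspondent (Sahlqvist): \forall x \forall y \forall z (Rxy \wedge Rxz \to \exists w (Ryw \wedge Rzw)) — i.e. convergence.
(a): ✓.
(b): ✓.
(c): fails — Rcb and Rca but b and a have no common successor.
(d): fails — Rbb and Rbe but b and e have no common successor.
(e): ✓.

(a), (b), (e)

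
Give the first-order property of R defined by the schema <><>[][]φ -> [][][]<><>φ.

forall x forall y forall z ((x R^2 y & x R^3 z) -> exists w (y R^2 w & z R^2 w))

This is a Sahlqvist (Geach-type) schema ◇^2□^2φ → □^3◇^2φ.
First-order correspondent: forall x forall y forall z ((x R^2 y & x R^3 z) -> exists w (y R^2 w & z R^2 w)).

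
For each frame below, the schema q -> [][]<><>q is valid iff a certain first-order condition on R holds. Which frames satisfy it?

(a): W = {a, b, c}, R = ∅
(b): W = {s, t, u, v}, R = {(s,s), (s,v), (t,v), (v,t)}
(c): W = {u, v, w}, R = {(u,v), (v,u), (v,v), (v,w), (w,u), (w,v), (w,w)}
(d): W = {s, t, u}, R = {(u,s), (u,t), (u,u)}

Frame correspondent (Sahlqvist): forall x forall z (x R^2 z -> exists w (x = w & z R^2 w)) — i.e. a generalized confluence (Geach) condition.
(a): condition met.
(b): fails — sR²t but no w with s=w and tR²w.
(c): condition met.
(d): fails — uR²s but no w with u=w and sR²w.

(a), (c)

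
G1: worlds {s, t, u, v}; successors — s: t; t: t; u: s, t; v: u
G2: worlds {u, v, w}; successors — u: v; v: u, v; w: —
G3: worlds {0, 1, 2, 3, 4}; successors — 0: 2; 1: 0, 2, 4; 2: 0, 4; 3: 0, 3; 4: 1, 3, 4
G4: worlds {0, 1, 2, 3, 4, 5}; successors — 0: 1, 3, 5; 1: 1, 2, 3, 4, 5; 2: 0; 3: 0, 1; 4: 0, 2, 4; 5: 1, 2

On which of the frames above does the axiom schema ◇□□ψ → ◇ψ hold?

The schema corresponds to a generalized confluence (Geach) condition: ∀x ∀y (xRy → ∃w (yR²w ∧ xRw)).
G1: fails — vRu but no w with uR²w and vRw.
G2: holds.
G3: holds.
G4: fails — 4R2 but no w with 2R²w and 4Rw.
Valid on: G2, G3.

G2, G3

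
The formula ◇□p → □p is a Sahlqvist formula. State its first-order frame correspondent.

the Euclidean property

Replacing p by ¬p and contraposing gives the equivalent schema ◇p → □◇p.
Suppose ◇p→□◇p is valid. Take Rxy, Rxz and set V(p)={y}. Then ◇p at x, so □◇p at x, so ◇p at z, so some w with Rzw has p; w=y, i.e. Rzy. By symmetry of the argument, Ryz.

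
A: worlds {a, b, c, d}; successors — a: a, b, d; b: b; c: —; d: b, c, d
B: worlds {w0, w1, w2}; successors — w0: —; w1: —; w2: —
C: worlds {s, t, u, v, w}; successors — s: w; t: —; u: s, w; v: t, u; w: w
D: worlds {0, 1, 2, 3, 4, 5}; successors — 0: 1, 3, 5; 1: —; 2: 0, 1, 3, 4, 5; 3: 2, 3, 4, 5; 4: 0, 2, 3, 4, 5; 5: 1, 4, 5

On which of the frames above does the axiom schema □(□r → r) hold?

The schema corresponds to shift-reflexivity: ∀x ∀y (Rxy → Ryy).
A: fails — Rdc but not Rcc.
B: ✓.
C: fails — Rus but not Rss.
D: fails — R01 but not R11.

B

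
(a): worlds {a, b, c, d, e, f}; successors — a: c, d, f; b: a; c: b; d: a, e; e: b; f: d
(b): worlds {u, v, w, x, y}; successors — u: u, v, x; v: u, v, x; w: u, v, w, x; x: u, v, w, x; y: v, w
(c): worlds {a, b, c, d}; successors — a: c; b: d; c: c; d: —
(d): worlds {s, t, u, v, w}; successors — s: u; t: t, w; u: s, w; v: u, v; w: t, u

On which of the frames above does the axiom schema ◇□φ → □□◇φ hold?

Frame correspondent (Sahlqvist): ∀x ∀y ∀z ((xRy ∧ xR²z) → ∃w (yRw ∧ zRw)) — i.e. a generalized confluence (Geach) condition.
(a): fails — aRc, aR²a but no w with cRw and aRw.
(b): ✓.
(c): ✓.
(d): fails — sRu, sR²s but no w* with uRw* and sRw*.

(b), (c)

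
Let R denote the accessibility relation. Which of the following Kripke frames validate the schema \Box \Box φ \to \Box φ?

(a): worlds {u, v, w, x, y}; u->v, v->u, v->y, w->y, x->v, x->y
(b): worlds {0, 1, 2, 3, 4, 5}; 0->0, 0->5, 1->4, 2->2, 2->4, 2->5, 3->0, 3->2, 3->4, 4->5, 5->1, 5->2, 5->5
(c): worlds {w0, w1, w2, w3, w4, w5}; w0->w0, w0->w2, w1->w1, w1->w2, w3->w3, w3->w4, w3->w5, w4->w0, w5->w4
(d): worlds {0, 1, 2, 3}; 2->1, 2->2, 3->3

This is the axiom for density; its first-order frame correspondent is \forall x \forall y (Rxy \to \exists z (Rxz \wedge Rzy)).
(a): fails — Ruv but no z with Ruz and Rzv.
(b): fails — R14 but no z with R1z and Rz4.
(c): fails — Rw5w4 but no z with Rw5z and Rzw4.
(d): condition met.

(d)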